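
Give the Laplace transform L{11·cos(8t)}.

L{cos(ωt)} = s/(s² + ω²), so L{cos(8t)} = s/(s² + 64). Then L{11·cos(8t)} = 11·s/(s² + 64) = 11s/(s² + 64)

Final answer: 11s/(s² + 64)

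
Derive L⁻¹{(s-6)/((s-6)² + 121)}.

Using frequency shift: L⁻¹{(s-a)/((s-a)² + b²)} = e^(at)cos(bt). Here a=6, b=11

Final answer: e^(6t)·cos(11t)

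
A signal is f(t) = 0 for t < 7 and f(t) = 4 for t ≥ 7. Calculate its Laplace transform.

f(t) = 4·u(t-7). L{u(t-7)} = e^(-7s)/s, so L{f(t)} = 4·e^(-7s)/s

Final answer: 4·e^(-7s)/s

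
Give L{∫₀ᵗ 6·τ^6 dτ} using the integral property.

L{∫₀ᵗ f(τ)dτ} = F(s)/s with f(t) = 6t^6. F(s) = 4320/s^7, so L{∫₀ᵗ 6·τ^6 dτ} = (4320/s^7)/s = 4320/s^8. (Check: ∫₀ᵗ 6·τ^6 dτ = 6t^7/7.)

Final answer: 4320/s^8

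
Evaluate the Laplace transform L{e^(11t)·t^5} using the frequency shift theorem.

L{e^(at)·t^n} = n!/(s-a)^(n+1), so L{e^(11t)·t^5} = 120/(s-11)^6

Final answer: 120/(s-11)^6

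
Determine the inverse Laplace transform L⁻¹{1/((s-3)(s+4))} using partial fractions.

Decompose: A/(s-3) + B/(s+4). A = 1/7, B = -1/7. f(t) = (e^(3t) - e^(-4t))/7

Final answer: (e^(3t) - e^(-4t))/7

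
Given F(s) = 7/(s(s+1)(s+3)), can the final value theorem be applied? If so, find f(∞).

Poles of sF(s) = 7/((s+1)(s+3)) are at s = -1 and s = -3, both in the left half-plane. Theorem applies. f(∞) = lim_{s→0} sF(s) = 7/(1·3) = 7/3

Final answer: 7/3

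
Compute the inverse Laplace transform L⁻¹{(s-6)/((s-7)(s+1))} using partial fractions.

Using partial fractions, f(t) = (e^(7t) + 7e^(-t))/8

Final answer: (e^(7t) + 7e^(-t))/8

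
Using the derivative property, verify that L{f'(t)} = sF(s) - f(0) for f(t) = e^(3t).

f'(t) = 3e^(3t). Direct: L{f'(t)} = 3/(s-3). Property: s·1/(s-3) - 1 = (s - (s-3))/(s-3) = 3/(s-3). ✓

Final answer: 3/(s-3)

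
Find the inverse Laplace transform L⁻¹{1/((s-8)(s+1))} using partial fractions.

Decompose: A/(s-8) + B/(s+1). A = 1/9, B = -1/9. f(t) = (e^(8t) - e^(-t))/9

Final answer: (e^(8t) - e^(-t))/9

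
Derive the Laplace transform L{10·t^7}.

L{t^n} = n!/s^(n+1), so L{t^7} = 5040/s^8. Then L{10·t^7} = 10·5040/s^8 = 50400/s^8

Final answer: 50400/s^8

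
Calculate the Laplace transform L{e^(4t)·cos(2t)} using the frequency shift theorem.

Frequency shift: L{e^(at)f(t)} = F(s-a). L{e^(4t)·cos(2t)} = (s-4)/((s-4)² + 4)

Final answer: (s-4)/((s-4)² + 4)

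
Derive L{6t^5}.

L{t^n} = n!/s^(n+1). So L{6t^5} = 6·5!/s^6 = 720/s^6

Final answer: 720/s^6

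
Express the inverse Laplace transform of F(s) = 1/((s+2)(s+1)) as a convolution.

1/((s+2)(s+1)) = (1/(s+2))·(1/(s+1)) = L{e^(-2t)}·L{e^(-t)}. So f(t) = e^(-2t)*e^(-t) = ∫₀ᵗ e^(-2τ)·e^(-(t-τ)) dτ

Final answer: ∫₀ᵗ e^(-2τ)·e^(-(t-τ)) dτ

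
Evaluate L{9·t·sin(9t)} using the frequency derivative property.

L{sin(9t)} = 9/(s² + 81). By L{t·f(t)} = -F'(s): -d/ds[9/(s² + 81)] = -(9)·(-2s)/(s² + 81)² = 18s/(s² + 81)². Then L{9·t·sin(9t)} = 9·18s/(s² + 81)² = 162s/(s² + 81)²

Final answer: 162s/(s² + 81)²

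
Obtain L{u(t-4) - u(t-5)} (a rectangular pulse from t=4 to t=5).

L{u(t-a)} = e^(-as)/s. L{u(t-4) - u(t-5)} = (e^(-4s) - e^(-5s))/s

Final answer: (e^(-4s) - e^(-5s))/s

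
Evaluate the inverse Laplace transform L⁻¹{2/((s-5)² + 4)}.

Using frequency shift, L⁻¹{2/((s-5)² + 4)} = e^(5t)·sin(2t)

Final answer: e^(5t)·sin(2t)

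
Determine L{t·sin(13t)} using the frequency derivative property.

L{sin(13t)} = 13/(s² + 169). By L{t·f(t)} = -F'(s): -d/ds[13/(s² + 169)] = -(13)·(-2s)/(s² + 169)² = 26s/(s² + 169)²

Final answer: 26s/(s² + 169)²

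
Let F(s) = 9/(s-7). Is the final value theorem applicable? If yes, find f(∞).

sF(s) = 9s/(s-7) has a pole at s = 7 in the right half-plane. Theorem does NOT apply (unstable system; f(t) = 9·e^(7t) grows without bound).

Final answer: Not applicable (unstable)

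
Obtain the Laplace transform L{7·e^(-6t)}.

L{e^(at)} = 1/(s-a), so L{e^(-6t)} = 1/(s+6). Then L{7·e^(-6t)} = 7/(s+6)

Final answer: 7/(s+6)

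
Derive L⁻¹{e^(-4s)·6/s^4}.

L⁻¹{6/s^4} = t^3. By the time shift theorem, L⁻¹{e^(-as)F(s)} = u(t-a)f(t-a) with a=4, so L⁻¹{e^(-4s)·6/s^4} = u(t-4)·(t-4)^3

Final answer: u(t-4)·(t-4)^3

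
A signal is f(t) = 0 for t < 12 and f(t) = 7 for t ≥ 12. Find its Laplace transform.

f(t) = 7·u(t-12). L{u(t-12)} = e^(-12s)/s, so L{f(t)} = 7·e^(-12s)/s

Final answer: 7·e^(-12s)/s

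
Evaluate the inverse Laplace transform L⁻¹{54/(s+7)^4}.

L⁻¹{n!/(s-a)^(n+1)} = t^n·e^(at) with n=3, a=-7. So L⁻¹{6/(s+7)^4} = t^3·e^(-7t), and L⁻¹{54/(s+7)^4} = (54/6)·t^3·e^(-7t) = 9·t^3·e^(-7t)

Final answer: 9·t^3·e^(-7t)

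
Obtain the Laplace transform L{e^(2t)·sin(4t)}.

L{e^(at)·sin(ωt)} = ω/((s-a)² + ω²), so L{e^(2t)·sin(4t)} = 4/((s-2)² + 16)

Final answer: 4/((s-2)² + 16)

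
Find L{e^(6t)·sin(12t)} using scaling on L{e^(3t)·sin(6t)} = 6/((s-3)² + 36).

Scaling with a=2: L{e^(6t)·sin(12t)} = (1/2) · 6/((s/2-3)² + 36). Simplifying: 12/((s-6)² + 144)

Final answer: 12/((s-6)² + 144)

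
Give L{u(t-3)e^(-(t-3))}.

u(t-a)f(t-a) with f(t)=e^(-t). L{e^(-t)} = 1/(s+1). By time shift: e^(-3s)/(s+1)

Final answer: e^(-3s)/(s+1)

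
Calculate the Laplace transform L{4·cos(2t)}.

L{cos(ωt)} = s/(s² + ω²), so L{cos(2t)} = s/(s² + 4). Then L{4·cos(2t)} = 4·s/(s² + 4) = 4s/(s² + 4)

Final answer: 4s/(s² + 4)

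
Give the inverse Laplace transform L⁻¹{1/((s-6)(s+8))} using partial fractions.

Decompose: A/(s-6) + B/(s+8). A = 1/14, B = -1/14. f(t) = (e^(6t) - e^(-8t))/14

Final answer: (e^(6t) - e^(-8t))/14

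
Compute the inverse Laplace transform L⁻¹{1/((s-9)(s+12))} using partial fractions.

Decompose: A/(s-9) + B/(s+12). A = 1/21, B = -1/21. f(t) = (e^(9t) - e^(-12t))/21

Final answer: (e^(9t) - e^(-12t))/21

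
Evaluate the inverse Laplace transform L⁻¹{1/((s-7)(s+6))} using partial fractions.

Decompose: A/(s-7) + B/(s+6). A = 1/13, B = -1/13. f(t) = (e^(7t) - e^(-6t))/13

Final answer: (e^(7t) - e^(-6t))/13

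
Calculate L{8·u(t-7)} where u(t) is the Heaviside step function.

L{u(t-a)} = e^(-as)/s. Here a=7, so L{u(t-7)} = e^(-7s)/s, and L{8·u(t-7)} = 8·e^(-7s)/s

Final answer: 8·e^(-7s)/s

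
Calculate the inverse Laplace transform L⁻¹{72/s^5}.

L⁻¹{n!/s^(n+1)} = t^n with n=4. So L⁻¹{24/s^5} = t^4, and L⁻¹{72/s^5} = (72/24)·t^4 = 3·t^4

Final answer: 3·t^4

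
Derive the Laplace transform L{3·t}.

L{t^n} = n!/s^(n+1), so L{t} = 1/s^2. Then L{3·t} = 3·1/s^2 = 3/s^2

Final answer: 3/s^2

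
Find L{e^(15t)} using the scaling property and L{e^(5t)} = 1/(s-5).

Using L{f(at)} = (1/a)F(s/a) with a=3 and f(t) = e^(5t): L{e^(15t)} = (1/3) · 1/((s/3)-5) = (1/3) · 3/(s-15) = 1/(s-15)

Final answer: 1/(s-15)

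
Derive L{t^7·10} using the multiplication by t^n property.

L{10} = 10/s. d^1/ds^1[1/s] = -1/s². d^2/ds^2[1/s] = 2/s^3. d^3/ds^3[1/s] = -6/s^4. d^4/ds^4[1/s] = 24/s^5. d^5/ds^5[1/s] = -120/s^6. d^6/ds^6[1/s] = 720/s^7. d^7/ds^7[1/s] = -5040/s^8. So L{t^7} = (-1)^{7}·-5040/s^8 = 5040/s^8. Then L{t^7·10} = 10·5040/s^8 = 50400/s^8

Final answer: 50400/s^8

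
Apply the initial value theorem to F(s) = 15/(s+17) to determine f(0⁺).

f(0⁺) = lim_{s→∞} s·15/(s+17) = lim_{s→∞} 15s/(s+17) = 15

Final answer: 15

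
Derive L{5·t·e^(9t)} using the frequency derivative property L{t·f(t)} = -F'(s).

L{e^(9t)} = 1/(s-9). By frequency derivative: L{t·e^(9t)} = -d/ds[1/(s-9)] = -(-1)/(s-9)² = 1/(s-9)². Then L{5·t·e^(9t)} = 5·1/(s-9)² = 5/(s-9)²

Final answer: 5/(s-9)²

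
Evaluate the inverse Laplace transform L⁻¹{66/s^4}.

L⁻¹{n!/s^(n+1)} = t^n with n=3. So L⁻¹{6/s^4} = t^3, and L⁻¹{66/s^4} = (66/6)·t^3 = 11·t^3

Final answer: 11·t^3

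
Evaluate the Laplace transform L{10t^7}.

L{10t^7} = 10 · L{t^7} = 10 · 5040/s^8 = 50400/s^8

Final answer: 50400/s^8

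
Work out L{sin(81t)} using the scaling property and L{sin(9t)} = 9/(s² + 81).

Using L{f(at)} = (1/a)F(s/a) with a=9: L{sin(81t)} = (1/9) · 9/((s/9)² + 81) = (1/9) · 9·81/(s² + 6561) = 81/(s² + 6561)

Final answer: 81/(s² + 6561)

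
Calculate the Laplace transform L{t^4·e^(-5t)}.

L{t^n·e^(at)} = n!/(s-a)^(n+1), so L{t^4·e^(-5t)} = 24/(s+5)^5

Final answer: 24/(s+5)^5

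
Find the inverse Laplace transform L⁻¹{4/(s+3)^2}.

L⁻¹{n!/(s-a)^(n+1)} = t^n·e^(at) with n=1, a=-3. So L⁻¹{1/(s+3)^2} = t·e^(-3t), and L⁻¹{4/(s+3)^2} = (4/1)·t·e^(-3t) = 4·t·e^(-3t)

Final answer: 4·t·e^(-3t)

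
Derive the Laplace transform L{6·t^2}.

L{t^n} = n!/s^(n+1), so L{t^2} = 2/s^3. Then L{6·t^2} = 6·2/s^3 = 12/s^3

Final answer: 12/s^3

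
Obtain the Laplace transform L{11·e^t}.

L{e^(at)} = 1/(s-a), so L{e^t} = 1/(s-1). Then L{11·e^t} = 11/(s-1)

Final answer: 11/(s-1)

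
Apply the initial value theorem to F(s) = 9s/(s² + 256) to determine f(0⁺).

f(0⁺) = lim_{s→∞} s·9s/(s² + 256) = lim_{s→∞} 9s²/(s² + 256) = 9

Final answer: 9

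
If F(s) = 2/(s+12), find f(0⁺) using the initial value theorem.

f(0⁺) = lim_{s→∞} s·2/(s+12) = lim_{s→∞} 2s/(s+12) = 2

Final answer: 2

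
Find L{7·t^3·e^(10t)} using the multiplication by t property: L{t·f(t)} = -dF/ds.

Using L{t^n·e^(at)} = n!/(s-a)^(n+1), L{t^3·e^(10t)} = 6/(s-10)^4, so L{7·t^3·e^(10t)} = 7·6/(s-10)^4 = 42/(s-10)^4

Final answer: 42/(s-10)^4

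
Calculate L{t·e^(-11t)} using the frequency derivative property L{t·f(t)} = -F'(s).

L{e^(-11t)} = 1/(s+11). By frequency derivative: L{t·e^(-11t)} = -d/ds[1/(s+11)] = -(-1)/(s+11)² = 1/(s+11)²

Final answer: 1/(s+11)²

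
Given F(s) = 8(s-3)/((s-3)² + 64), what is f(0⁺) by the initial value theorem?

f(0⁺) = lim_{s→∞} sF(s) = lim_{s→∞} 8s(s-3)/((s-3)² + 64) = 8

Final answer: 8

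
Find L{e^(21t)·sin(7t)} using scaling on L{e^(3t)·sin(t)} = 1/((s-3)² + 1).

Scaling with a=7: L{e^(21t)·sin(7t)} = (1/7) · 1/((s/7-3)² + 1). Simplifying: 7/((s-21)² + 49)

Final answer: 7/((s-21)² + 49)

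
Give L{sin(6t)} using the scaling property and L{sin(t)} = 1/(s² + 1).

Using L{f(at)} = (1/a)F(s/a) with a=6: L{sin(6t)} = (1/6) · 1/((s/6)² + 1) = (1/6) · 1·36/(s² + 36) = 6/(s² + 36)

Final answer: 6/(s² + 36)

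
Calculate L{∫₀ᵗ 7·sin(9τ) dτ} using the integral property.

L{∫₀ᵗ f(τ)dτ} = F(s)/s with F(s) = 63/(s² + 81), so the result is (63/(s² + 81))/s = 63/(s(s² + 81))

Final answer: 63/(s(s² + 81))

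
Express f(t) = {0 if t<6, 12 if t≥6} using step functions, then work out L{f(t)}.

f(t) = 12·u(t-6). L{u(t-6)} = e^(-6s)/s, so L{f(t)} = 12·e^(-6s)/s

Final answer: 12·e^(-6s)/s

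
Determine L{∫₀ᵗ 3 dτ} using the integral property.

L{∫₀ᵗ f(τ)dτ} = F(s)/s with f(t) = 3. F(s) = 3/s, so L{∫₀ᵗ 3 dτ} = (3/s)/s = 3/s². (Check: ∫₀ᵗ 3 dτ = 3t.)

Final answer: 3/s²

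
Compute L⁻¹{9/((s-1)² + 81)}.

Form: b/((s-a)² + b²) → e^(at)sin(bt). With a=1, b=9

Final answer: e^t·sin(9t)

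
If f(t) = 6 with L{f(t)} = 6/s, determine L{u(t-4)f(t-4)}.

Time shift theorem: L{u(t-a)f(t-a)} = e^(-as)F(s). Here a=4, F(s) = 6/s, so L{u(t-4)f(t-4)} = e^(-4s)·6/s

Final answer: e^(-4s)·6/s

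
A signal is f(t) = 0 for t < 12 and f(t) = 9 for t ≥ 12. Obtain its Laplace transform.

f(t) = 9·u(t-12). L{u(t-12)} = e^(-12s)/s, so L{f(t)} = 9·e^(-12s)/s

Final answer: 9·e^(-12s)/s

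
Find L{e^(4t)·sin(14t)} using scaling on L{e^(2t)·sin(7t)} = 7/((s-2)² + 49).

Scaling with a=2: L{e^(4t)·sin(14t)} = (1/2) · 7/((s/2-2)² + 49). Simplifying: 14/((s-4)² + 196)

Final answer: 14/((s-4)² + 196)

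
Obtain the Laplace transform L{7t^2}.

L{7t^2} = 7 · L{t^2} = 7 · 2/s^3 = 14/s^3

Final answer: 14/s^3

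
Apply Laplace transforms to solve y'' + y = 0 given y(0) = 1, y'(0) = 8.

L{y''} + 1L{y} = 0. s²Y - s - 8 + Y = 0. Y(s² + 1) = s + 8. Y = (s + 8)/(s² + 1). Inverting: y(t) = cos(t) + 8sin(t)

Final answer: y(t) = cos(t) + 8sin(t)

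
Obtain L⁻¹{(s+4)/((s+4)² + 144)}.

Using frequency shift: L⁻¹{(s-a)/((s-a)² + b²)} = e^(at)cos(bt). Here a=-4, b=12

Final answer: e^(-4t)·cos(12t)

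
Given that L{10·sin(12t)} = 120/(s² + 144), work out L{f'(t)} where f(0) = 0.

L{f'(t)} = s·F(s) - f(0) = s·120/(s² + 144) - 0 = 120s/(s² + 144)

Final answer: 120s/(s² + 144)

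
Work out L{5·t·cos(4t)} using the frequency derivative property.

L{cos(4t)} = s/(s² + 16). Derivative: d/ds[s/(s² + 16)] = [(s² + 16) - s·2s]/(s² + 16)² = (16 - s²)/(s² + 16)². So L{t·cos(4t)} = -F'(s) = (s² - 16)/(s² + 16)². Then L{5·t·cos(4t)} = 5·(s² - 16)/(s² + 16)²

Final answer: 5·(s² - 16)/(s² + 16)²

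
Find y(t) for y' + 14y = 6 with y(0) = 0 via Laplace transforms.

sY + 14Y = 6/s. Y = 6/(s(s+14)). Partial fractions: Y = 3/7/s - 3/7/(s+14)

Final answer: y(t) = 3/7(1 - e^(-14t))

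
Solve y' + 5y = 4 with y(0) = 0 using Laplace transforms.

sY + 5Y = 4/s. Y = 4/(s(s+5)). Partial fractions: Y = 4/5/s - 4/5/(s+5)

Final answer: y(t) = 4/5(1 - e^(-5t))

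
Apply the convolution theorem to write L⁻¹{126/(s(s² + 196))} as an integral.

126/(s(s² + 196)) = (1/s)·(126/(s² + 196)) = L{1}·L{9·sin(14t)}. So f(t) = 1*(9·sin(14t)) = ∫₀ᵗ 9·sin(14τ) dτ

Final answer: ∫₀ᵗ 9·sin(14τ) dτ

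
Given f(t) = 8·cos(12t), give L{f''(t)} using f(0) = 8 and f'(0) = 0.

F(s) = 8s/(s² + 144). L{f''(t)} = s²F(s) - sf(0) - f'(0) = 8s³/(s² + 144) - 8s = (8s³ - 8s(s² + 144))/(s² + 144) = -1152s/(s² + 144)

Final answer: -1152s/(s² + 144)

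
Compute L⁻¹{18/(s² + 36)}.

This is the form c·a/(s² + a²) with a = 6, c = 3. L⁻¹ = 3·sin(6t)

Final answer: 3·sin(6t)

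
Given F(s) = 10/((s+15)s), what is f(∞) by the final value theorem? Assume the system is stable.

f(∞) = lim_{s→0} sF(s) = lim_{s→0} 10/(s+15) = 2/3

Final answer: 2/3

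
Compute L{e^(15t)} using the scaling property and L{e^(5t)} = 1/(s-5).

Using L{f(at)} = (1/a)F(s/a) with a=3 and f(t) = e^(5t): L{e^(15t)} = (1/3) · 1/((s/3)-5) = (1/3) · 3/(s-15) = 1/(s-15)

Final answer: 1/(s-15)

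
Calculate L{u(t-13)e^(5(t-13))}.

u(t-a)f(t-a) with f(t)=e^(5t). L{e^(5t)} = 1/(s-5). By time shift: e^(-13s)/(s-5)

Final answer: e^(-13s)/(s-5)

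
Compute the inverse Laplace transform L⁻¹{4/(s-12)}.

L⁻¹{1/(s-a)} = e^(at), so L⁻¹{1/(s-12)} = e^(12t), and L⁻¹{4/(s-12)} = 4·e^(12t)

Final answer: 4·e^(12t)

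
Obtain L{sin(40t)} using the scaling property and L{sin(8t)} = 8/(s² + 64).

Using L{f(at)} = (1/a)F(s/a) with a=5: L{sin(40t)} = (1/5) · 8/((s/5)² + 64) = (1/5) · 8·25/(s² + 1600) = 40/(s² + 1600)

Final answer: 40/(s² + 1600)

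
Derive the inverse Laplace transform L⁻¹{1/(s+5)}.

L⁻¹{1/(s-a)} = e^(at), so L⁻¹{1/(s+5)} = e^(-5t)

Final answer: e^(-5t)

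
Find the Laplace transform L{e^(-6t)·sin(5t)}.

L{e^(at)·sin(ωt)} = ω/((s-a)² + ω²), so L{e^(-6t)·sin(5t)} = 5/((s+6)² + 25)

Final answer: 5/((s+6)² + 25)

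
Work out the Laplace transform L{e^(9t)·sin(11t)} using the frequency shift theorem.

Frequency shift: L{e^(at)f(t)} = F(s-a). L{e^(9t)·sin(11t)} = 11/((s-9)² + 121)

Final answer: 11/((s-9)² + 121)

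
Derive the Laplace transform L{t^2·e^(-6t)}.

L{t^n·e^(at)} = n!/(s-a)^(n+1), so L{t^2·e^(-6t)} = 2/(s+6)^3

Final answer: 2/(s+6)^3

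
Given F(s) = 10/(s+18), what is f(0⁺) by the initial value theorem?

f(0⁺) = lim_{s→∞} s·10/(s+18) = lim_{s→∞} 10s/(s+18) = 10

Final answer: 10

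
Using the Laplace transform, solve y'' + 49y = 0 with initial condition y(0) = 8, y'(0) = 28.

L{y''} + 49L{y} = 0. s²Y - 8s - 28 + 49Y = 0. Y(s² + 49) = 8s + 28. Y = (8s + 28)/(s² + 49). Inverting: y(t) = 8cos(7t) + 4sin(7t)

Final answer: y(t) = 8cos(7t) + 4sin(7t)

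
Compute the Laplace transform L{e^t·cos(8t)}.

L{e^(at)·cos(ωt)} = (s-a)/((s-a)² + ω²), so L{e^t·cos(8t)} = (s-1)/((s-1)² + 64)

Final answer: (s-1)/((s-1)² + 64)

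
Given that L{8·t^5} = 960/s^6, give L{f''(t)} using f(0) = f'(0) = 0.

L{f''(t)} = s²F(s) - sf(0) - f'(0) = s²·960/s^6 - 0 - 0 = 960/s^4

Final answer: 960/s^4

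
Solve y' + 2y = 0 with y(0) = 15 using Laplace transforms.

L{y'} + 2L{y} = 0. sY - 15 + 2Y = 0. Y(s+2) = 15. Y = 15/(s+2)

Final answer: y(t) = 15e^(-2t)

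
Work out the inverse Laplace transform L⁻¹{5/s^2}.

L⁻¹{n!/s^(n+1)} = t^n with n=1. So L⁻¹{1/s^2} = t, and L⁻¹{5/s^2} = (5/1)·t = 5·t

Final answer: 5·t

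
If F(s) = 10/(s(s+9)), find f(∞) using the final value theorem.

f(∞) = lim_{s→0} s·10/(s(s+9)) = lim_{s→0} 10/(s+9) = 10/9 = 10/9

Final answer: 10/9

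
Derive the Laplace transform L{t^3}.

L{t^n} = n!/s^(n+1), so L{t^3} = 6/s^4

Final answer: 6/s^4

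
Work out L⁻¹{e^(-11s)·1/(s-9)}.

L⁻¹{1/(s-9)} = e^(9t). By the time shift theorem, L⁻¹{e^(-as)F(s)} = u(t-a)f(t-a) with a=11, so L⁻¹{e^(-11s)·1/(s-9)} = u(t-11)·e^(9(t-11))

Final answer: u(t-11)·e^(9(t-11))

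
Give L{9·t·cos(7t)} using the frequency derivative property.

L{cos(7t)} = s/(s² + 49). Derivative: d/ds[s/(s² + 49)] = [(s² + 49) - s·2s]/(s² + 49)² = (49 - s²)/(s² + 49)². So L{t·cos(7t)} = -F'(s) = (s² - 49)/(s² + 49)². Then L{9·t·cos(7t)} = 9·(s² - 49)/(s² + 49)²

Final answer: 9·(s² - 49)/(s² + 49)²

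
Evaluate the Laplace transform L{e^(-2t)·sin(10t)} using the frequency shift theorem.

Frequency shift: L{e^(at)f(t)} = F(s-a). L{e^(-2t)·sin(10t)} = 10/((s+2)² + 100)

Final answer: 10/((s+2)² + 100)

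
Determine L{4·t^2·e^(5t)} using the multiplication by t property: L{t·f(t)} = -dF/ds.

Using L{t^n·e^(at)} = n!/(s-a)^(n+1), L{t^2·e^(5t)} = 2/(s-5)^3, so L{4·t^2·e^(5t)} = 4·2/(s-5)^3 = 8/(s-5)^3

Final answer: 8/(s-5)^3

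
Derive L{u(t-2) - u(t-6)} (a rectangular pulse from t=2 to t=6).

L{u(t-a)} = e^(-as)/s. L{u(t-2) - u(t-6)} = (e^(-2s) - e^(-6s))/s

Final answer: (e^(-2s) - e^(-6s))/s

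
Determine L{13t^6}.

L{t^n} = n!/s^(n+1). So L{13t^6} = 13·6!/s^7 = 9360/s^7

Final answer: 9360/s^7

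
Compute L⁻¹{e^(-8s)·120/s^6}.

L⁻¹{120/s^6} = t^5. By the time shift theorem, L⁻¹{e^(-as)F(s)} = u(t-a)f(t-a) with a=8, so L⁻¹{e^(-8s)·120/s^6} = u(t-8)·(t-8)^5

Final answer: u(t-8)·(t-8)^5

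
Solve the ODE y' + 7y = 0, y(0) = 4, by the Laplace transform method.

L{y'} + 7L{y} = 0. sY - 4 + 7Y = 0. Y(s+7) = 4. Y = 4/(s+7)

Final answer: y(t) = 4e^(-7t)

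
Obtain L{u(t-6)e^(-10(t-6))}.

u(t-a)f(t-a) with f(t)=e^(-10t). L{e^(-10t)} = 1/(s+10). By time shift: e^(-6s)/(s+10)

Final answer: e^(-6s)/(s+10)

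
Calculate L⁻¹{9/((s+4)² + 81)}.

Form: b/((s-a)² + b²) → e^(at)sin(bt). With a=-4, b=9

Final answer: e^(-4t)·sin(9t)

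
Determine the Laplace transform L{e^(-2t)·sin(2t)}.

L{e^(at)·sin(ωt)} = ω/((s-a)² + ω²), so L{e^(-2t)·sin(2t)} = 2/((s+2)² + 4)

Final answer: 2/((s+2)² + 4)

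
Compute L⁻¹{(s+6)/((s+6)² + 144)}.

Using frequency shift: L⁻¹{(s-a)/((s-a)² + b²)} = e^(at)cos(bt). Here a=-6, b=12

Final answer: e^(-6t)·cos(12t)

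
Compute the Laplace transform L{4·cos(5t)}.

L{cos(ωt)} = s/(s² + ω²), so L{cos(5t)} = s/(s² + 25). Then L{4·cos(5t)} = 4·s/(s² + 25) = 4s/(s² + 25)

Final answer: 4s/(s² + 25)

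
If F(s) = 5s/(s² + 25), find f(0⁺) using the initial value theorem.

f(0⁺) = lim_{s→∞} s·5s/(s² + 25) = lim_{s→∞} 5s²/(s² + 25) = 5

Final answer: 5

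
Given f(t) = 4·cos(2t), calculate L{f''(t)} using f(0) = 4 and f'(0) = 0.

F(s) = 4s/(s² + 4). L{f''(t)} = s²F(s) - sf(0) - f'(0) = 4s³/(s² + 4) - 4s = (4s³ - 4s(s² + 4))/(s² + 4) = -16s/(s² + 4)

Final answer: -16s/(s² + 4)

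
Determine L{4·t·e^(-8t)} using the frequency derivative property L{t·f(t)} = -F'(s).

L{e^(-8t)} = 1/(s+8). By frequency derivative: L{t·e^(-8t)} = -d/ds[1/(s+8)] = -(-1)/(s+8)² = 1/(s+8)². Then L{4·t·e^(-8t)} = 4·1/(s+8)² = 4/(s+8)²

Final answer: 4/(s+8)²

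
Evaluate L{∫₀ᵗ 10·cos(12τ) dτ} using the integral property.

L{∫₀ᵗ f(τ)dτ} = F(s)/s with F(s) = 10s/(s² + 144), so the result is (10s/(s² + 144))/s = 10/(s² + 144)

Final answer: 10/(s² + 144)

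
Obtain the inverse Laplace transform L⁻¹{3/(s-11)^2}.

L⁻¹{n!/(s-a)^(n+1)} = t^n·e^(at) with n=1, a=11. So L⁻¹{1/(s-11)^2} = t·e^(11t), and L⁻¹{3/(s-11)^2} = (3/1)·t·e^(11t) = 3·t·e^(11t)

Final answer: 3·t·e^(11t)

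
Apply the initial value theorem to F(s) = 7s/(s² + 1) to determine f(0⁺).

f(0⁺) = lim_{s→∞} s·7s/(s² + 1) = lim_{s→∞} 7s²/(s² + 1) = 7

Final answer: 7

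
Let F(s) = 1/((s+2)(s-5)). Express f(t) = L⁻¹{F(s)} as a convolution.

1/((s+2)(s-5)) = (1/(s+2))·(1/(s-5)) = L{e^(-2t)}·L{e^(5t)}. So f(t) = e^(-2t)*e^(5t) = ∫₀ᵗ e^(-2τ)·e^(5(t-τ)) dτ

Final answer: ∫₀ᵗ e^(-2τ)·e^(5(t-τ)) dτ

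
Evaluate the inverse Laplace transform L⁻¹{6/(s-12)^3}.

L⁻¹{n!/(s-a)^(n+1)} = t^n·e^(at) with n=2, a=12. So L⁻¹{2/(s-12)^3} = t^2·e^(12t), and L⁻¹{6/(s-12)^3} = (6/2)·t^2·e^(12t) = 3·t^2·e^(12t)

Final answer: 3·t^2·e^(12t)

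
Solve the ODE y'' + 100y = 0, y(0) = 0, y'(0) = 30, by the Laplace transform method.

L{y''} + 100L{y} = 0. s²Y - 0 - 30 + 100Y = 0. Y(s² + 100) = 30. Y = (30)/(s² + 100). Inverting: y(t) = 3sin(10t)

Final answer: y(t) = 3sin(10t)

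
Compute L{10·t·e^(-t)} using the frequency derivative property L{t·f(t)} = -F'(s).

L{e^(-t)} = 1/(s+1). By frequency derivative: L{t·e^(-t)} = -d/ds[1/(s+1)] = -(-1)/(s+1)² = 1/(s+1)². Then L{10·t·e^(-t)} = 10·1/(s+1)² = 10/(s+1)²

Final answer: 10/(s+1)²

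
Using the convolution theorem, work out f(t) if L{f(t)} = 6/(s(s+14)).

6/(s(s+14)) = (6/s)·(1/(s+14)) = L{6}·L{e^(-14t)}. By convolution, f(t) = 6*e^(-14t) = ∫₀ᵗ 6·e^(-14τ) dτ = 6·(1 - e^(-14t))/14

Final answer: 6·(1 - e^(-14t))/14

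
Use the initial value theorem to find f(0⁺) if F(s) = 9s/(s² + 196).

f(0⁺) = lim_{s→∞} s·9s/(s² + 196) = lim_{s→∞} 9s²/(s² + 196) = 9

Final answer: 9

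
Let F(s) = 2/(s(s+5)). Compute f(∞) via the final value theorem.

f(∞) = lim_{s→0} s·2/(s(s+5)) = lim_{s→0} 2/(s+5) = 2/5 = 2/5

Final answer: 2/5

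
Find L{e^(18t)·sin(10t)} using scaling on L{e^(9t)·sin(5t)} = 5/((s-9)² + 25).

Scaling with a=2: L{e^(18t)·sin(10t)} = (1/2) · 5/((s/2-9)² + 25). Simplifying: 10/((s-18)² + 100)

Final answer: 10/((s-18)² + 100)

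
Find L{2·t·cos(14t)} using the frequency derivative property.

L{cos(14t)} = s/(s² + 196). Derivative: d/ds[s/(s² + 196)] = [(s² + 196) - s·2s]/(s² + 196)² = (196 - s²)/(s² + 196)². So L{t·cos(14t)} = -F'(s) = (s² - 196)/(s² + 196)². Then L{2·t·cos(14t)} = 2·(s² - 196)/(s² + 196)²

Final answer: 2·(s² - 196)/(s² + 196)²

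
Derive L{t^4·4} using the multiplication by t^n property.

L{4} = 4/s. d^1/ds^1[1/s] = -1/s². d^2/ds^2[1/s] = 2/s^3. d^3/ds^3[1/s] = -6/s^4. d^4/ds^4[1/s] = 24/s^5. So L{t^4} = (-1)^{4}·24/s^5 = 24/s^5. Then L{t^4·4} = 4·24/s^5 = 96/s^5

Final answer: 96/s^5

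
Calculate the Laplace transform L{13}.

L{13} = 13 · L{1} = 13/s

Final answer: 13/s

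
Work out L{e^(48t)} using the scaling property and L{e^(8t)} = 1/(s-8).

Using L{f(at)} = (1/a)F(s/a) with a=6 and f(t) = e^(8t): L{e^(48t)} = (1/6) · 1/((s/6)-8) = (1/6) · 6/(s-48) = 1/(s-48)

Final answer: 1/(s-48)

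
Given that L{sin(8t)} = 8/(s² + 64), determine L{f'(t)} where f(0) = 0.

L{f'(t)} = s·F(s) - f(0) = s·8/(s² + 64) - 0 = 8s/(s² + 64)

Final answer: 8s/(s² + 64)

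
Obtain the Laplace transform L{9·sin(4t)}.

L{sin(ωt)} = ω/(s² + ω²), so L{sin(4t)} = 4/(s² + 16). Then L{9·sin(4t)} = 9·4/(s² + 16) = 36/(s² + 16)

Final answer: 36/(s² + 16)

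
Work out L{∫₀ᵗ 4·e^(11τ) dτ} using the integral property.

L{∫₀ᵗ f(τ)dτ} = F(s)/s with F(s) = 4/(s-11), so L{∫₀ᵗ 4·e^(11τ) dτ} = 4/(s(s-11))

Final answer: 4/(s(s-11))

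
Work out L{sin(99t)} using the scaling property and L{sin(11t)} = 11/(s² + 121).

Using L{f(at)} = (1/a)F(s/a) with a=9: L{sin(99t)} = (1/9) · 11/((s/9)² + 121) = (1/9) · 11·81/(s² + 9801) = 99/(s² + 9801)

Final answer: 99/(s² + 9801)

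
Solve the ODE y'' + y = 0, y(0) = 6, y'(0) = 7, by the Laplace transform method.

L{y''} + 1L{y} = 0. s²Y - 6s - 7 + Y = 0. Y(s² + 1) = 6s + 7. Y = (6s + 7)/(s² + 1). Inverting: y(t) = 6cos(t) + 7sin(t)

Final answer: y(t) = 6cos(t) + 7sin(t)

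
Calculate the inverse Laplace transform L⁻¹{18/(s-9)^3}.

L⁻¹{n!/(s-a)^(n+1)} = t^n·e^(at) with n=2, a=9. So L⁻¹{2/(s-9)^3} = t^2·e^(9t), and L⁻¹{18/(s-9)^3} = (18/2)·t^2·e^(9t) = 9·t^2·e^(9t)

Final answer: 9·t^2·e^(9t)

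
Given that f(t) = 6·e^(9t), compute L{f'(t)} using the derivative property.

f(0) = 6, F(s) = 6/(s-9). L{f'(t)} = s·F(s) - f(0) = 6s/(s-9) - 6 = (6s - 6(s-9))/(s-9) = 54/(s-9)

Final answer: 54/(s-9)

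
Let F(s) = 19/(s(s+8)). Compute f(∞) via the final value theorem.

f(∞) = lim_{s→0} s·19/(s(s+8)) = lim_{s→0} 19/(s+8) = 19/8 = 19/8

Final answer: 19/8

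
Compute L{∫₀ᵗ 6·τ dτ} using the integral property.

L{∫₀ᵗ f(τ)dτ} = F(s)/s with f(t) = 6t. F(s) = 6/s^2, so L{∫₀ᵗ 6·τ dτ} = (6/s^2)/s = 6/s^3. (Check: ∫₀ᵗ 6·τ dτ = 6t^2/2.)

Final answer: 6/s^3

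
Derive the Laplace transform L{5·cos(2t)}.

L{cos(ωt)} = s/(s² + ω²), so L{cos(2t)} = s/(s² + 4). Then L{5·cos(2t)} = 5·s/(s² + 4) = 5s/(s² + 4)

Final answer: 5s/(s² + 4)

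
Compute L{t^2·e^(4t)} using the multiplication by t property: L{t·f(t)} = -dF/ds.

Using L{t^n·e^(at)} = n!/(s-a)^(n+1), L{t^2·e^(4t)} = 2/(s-4)^3

Final answer: 2/(s-4)^3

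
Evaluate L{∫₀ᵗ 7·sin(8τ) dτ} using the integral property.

L{∫₀ᵗ f(τ)dτ} = F(s)/s with F(s) = 56/(s² + 64), so the result is (56/(s² + 64))/s = 56/(s(s² + 64))

Final answer: 56/(s(s² + 64))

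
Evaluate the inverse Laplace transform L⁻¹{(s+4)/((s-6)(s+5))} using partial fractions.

Using partial fractions, f(t) = (10e^(6t) + e^(-5t))/11

Final answer: (10e^(6t) + e^(-5t))/11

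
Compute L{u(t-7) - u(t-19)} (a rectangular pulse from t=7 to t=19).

L{u(t-a)} = e^(-as)/s. L{u(t-7) - u(t-19)} = (e^(-7s) - e^(-19s))/s

Final answer: (e^(-7s) - e^(-19s))/s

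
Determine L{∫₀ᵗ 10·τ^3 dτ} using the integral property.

L{∫₀ᵗ f(τ)dτ} = F(s)/s with f(t) = 10t^3. F(s) = 60/s^4, so L{∫₀ᵗ 10·τ^3 dτ} = (60/s^4)/s = 60/s^5. (Check: ∫₀ᵗ 10·τ^3 dτ = 10t^4/4.)

Final answer: 60/s^5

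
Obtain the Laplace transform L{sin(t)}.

L{sin(ωt)} = ω/(s² + ω²), so L{sin(t)} = 1/(s² + 1)

Final answer: 1/(s² + 1)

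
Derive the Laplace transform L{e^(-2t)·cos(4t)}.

L{e^(at)·cos(ωt)} = (s-a)/((s-a)² + ω²), so L{e^(-2t)·cos(4t)} = (s+2)/((s+2)² + 16)

Final answer: (s+2)/((s+2)² + 16)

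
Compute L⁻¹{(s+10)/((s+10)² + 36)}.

Using frequency shift: L⁻¹{(s-a)/((s-a)² + b²)} = e^(at)cos(bt). Here a=-10, b=6

Final answer: e^(-10t)·cos(6t)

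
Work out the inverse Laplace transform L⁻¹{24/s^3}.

L⁻¹{n!/s^(n+1)} = t^n with n=2. So L⁻¹{2/s^3} = t^2, and L⁻¹{24/s^3} = (24/2)·t^2 = 12·t^2

Final answer: 12·t^2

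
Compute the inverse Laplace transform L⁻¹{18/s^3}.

L⁻¹{n!/s^(n+1)} = t^n with n=2. So L⁻¹{2/s^3} = t^2, and L⁻¹{18/s^3} = (18/2)·t^2 = 9·t^2

Final answer: 9·t^2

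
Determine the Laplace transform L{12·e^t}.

L{e^(at)} = 1/(s-a), so L{e^t} = 1/(s-1). Then L{12·e^t} = 12/(s-1)

Final answer: 12/(s-1)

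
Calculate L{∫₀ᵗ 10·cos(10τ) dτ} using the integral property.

L{∫₀ᵗ f(τ)dτ} = F(s)/s with F(s) = 10s/(s² + 100), so the result is (10s/(s² + 100))/s = 10/(s² + 100)

Final answer: 10/(s² + 100)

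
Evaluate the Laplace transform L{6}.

L{6} = 6 · L{1} = 6/s

Final answer: 6/s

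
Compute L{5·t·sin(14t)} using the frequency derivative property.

L{sin(14t)} = 14/(s² + 196). By L{t·f(t)} = -F'(s): -d/ds[14/(s² + 196)] = -(14)·(-2s)/(s² + 196)² = 28s/(s² + 196)². Then L{5·t·sin(14t)} = 5·28s/(s² + 196)² = 140s/(s² + 196)²

Final answer: 140s/(s² + 196)²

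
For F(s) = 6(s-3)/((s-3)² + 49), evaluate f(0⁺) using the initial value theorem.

f(0⁺) = lim_{s→∞} sF(s) = lim_{s→∞} 6s(s-3)/((s-3)² + 49) = 6

Final answer: 6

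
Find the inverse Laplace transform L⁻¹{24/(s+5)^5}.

L⁻¹{n!/(s-a)^(n+1)} = t^n·e^(at), so L⁻¹{24/(s+5)^5} = t^4·e^(-5t)

Final answer: t^4·e^(-5t)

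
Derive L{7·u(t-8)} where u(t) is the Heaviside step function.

L{u(t-a)} = e^(-as)/s. Here a=8, so L{u(t-8)} = e^(-8s)/s, and L{7·u(t-8)} = 7·e^(-8s)/s

Final answer: 7·e^(-8s)/s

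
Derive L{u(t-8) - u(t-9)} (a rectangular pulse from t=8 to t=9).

L{u(t-a)} = e^(-as)/s. L{u(t-8) - u(t-9)} = (e^(-8s) - e^(-9s))/s

Final answer: (e^(-8s) - e^(-9s))/s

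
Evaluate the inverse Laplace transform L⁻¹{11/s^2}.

L⁻¹{n!/s^(n+1)} = t^n with n=1. So L⁻¹{1/s^2} = t, and L⁻¹{11/s^2} = (11/1)·t = 11·t

Final answer: 11·t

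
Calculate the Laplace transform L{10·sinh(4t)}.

L{sinh(ωt)} = ω/(s² - ω²), so L{sinh(4t)} = 4/(s² - 16). Then L{10·sinh(4t)} = 10·4/(s² - 16) = 40/(s² - 16)

Final answer: 40/(s² - 16)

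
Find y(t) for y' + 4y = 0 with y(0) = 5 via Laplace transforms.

L{y'} + 4L{y} = 0. sY - 5 + 4Y = 0. Y(s+4) = 5. Y = 5/(s+4)

Final answer: y(t) = 5e^(-4t)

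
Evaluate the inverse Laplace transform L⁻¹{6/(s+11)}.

L⁻¹{1/(s-a)} = e^(at), so L⁻¹{1/(s+11)} = e^(-11t), and L⁻¹{6/(s+11)} = 6·e^(-11t)

Final answer: 6·e^(-11t)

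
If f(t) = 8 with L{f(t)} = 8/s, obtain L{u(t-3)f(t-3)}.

Time shift theorem: L{u(t-a)f(t-a)} = e^(-as)F(s). Here a=3, F(s) = 8/s, so L{u(t-3)f(t-3)} = e^(-3s)·8/s

Final answer: e^(-3s)·8/s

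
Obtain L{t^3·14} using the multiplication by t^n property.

L{14} = 14/s. d^1/ds^1[1/s] = -1/s². d^2/ds^2[1/s] = 2/s^3. d^3/ds^3[1/s] = -6/s^4. So L{t^3} = (-1)^{3}·-6/s^4 = 6/s^4. Then L{t^3·14} = 14·6/s^4 = 84/s^4

Final answer: 84/s^4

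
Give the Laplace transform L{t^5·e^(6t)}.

L{t^n·e^(at)} = n!/(s-a)^(n+1), so L{t^5·e^(6t)} = 120/(s-6)^6

Final answer: 120/(s-6)^6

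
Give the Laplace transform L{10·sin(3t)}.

L{sin(ωt)} = ω/(s² + ω²), so L{sin(3t)} = 3/(s² + 9). Then L{10·sin(3t)} = 10·3/(s² + 9) = 30/(s² + 9)

Final answer: 30/(s² + 9)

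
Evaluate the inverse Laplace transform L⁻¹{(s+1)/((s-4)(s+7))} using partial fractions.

Using partial fractions, f(t) = (5e^(4t) + 6e^(-7t))/11

Final answer: (5e^(4t) + 6e^(-7t))/11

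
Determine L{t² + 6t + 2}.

L{t² + 6t + 2} = 2/s³ + 6/s² + 2/s = 2/s³ + 6/s² + 2/s

Final answer: 2/s³ + 6/s² + 2/s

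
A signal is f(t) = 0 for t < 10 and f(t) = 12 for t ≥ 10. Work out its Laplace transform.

f(t) = 12·u(t-10). L{u(t-10)} = e^(-10s)/s, so L{f(t)} = 12·e^(-10s)/s

Final answer: 12·e^(-10s)/s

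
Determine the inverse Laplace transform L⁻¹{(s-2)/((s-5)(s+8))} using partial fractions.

Using partial fractions, f(t) = (3e^(5t) + 10e^(-8t))/13

Final answer: (3e^(5t) + 10e^(-8t))/13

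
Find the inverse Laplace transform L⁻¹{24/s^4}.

L⁻¹{n!/s^(n+1)} = t^n with n=3. So L⁻¹{6/s^4} = t^3, and L⁻¹{24/s^4} = (24/6)·t^3 = 4·t^3

Final answer: 4·t^3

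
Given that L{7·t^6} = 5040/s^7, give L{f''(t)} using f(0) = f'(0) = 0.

L{f''(t)} = s²F(s) - sf(0) - f'(0) = s²·5040/s^7 - 0 - 0 = 5040/s^5

Final answer: 5040/s^5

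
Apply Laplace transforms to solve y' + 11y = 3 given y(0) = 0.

sY + 11Y = 3/s. Y = 3/(s(s+11)). Partial fractions: Y = 3/11/s - 3/11/(s+11)

Final answer: y(t) = 3/11(1 - e^(-11t))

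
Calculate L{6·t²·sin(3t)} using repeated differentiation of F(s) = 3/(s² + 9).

F(s) = 3/(s² + 9). F'(s) = -6s/(s² + 9)². F''(s) = -6(9 - 3s²)/(s² + 9)³ = (18s² - 54)/(s² + 9)³. So L{t²·sin(3t)} = (-1)² F''(s) = (18s² - 54)/(s² + 9)³. Then L{6·t²·sin(3t)} = 6·(18s² - 54)/(s² + 9)³ = (108s² - 324)/(s² + 9)³

Final answer: (108s² - 324)/(s² + 9)³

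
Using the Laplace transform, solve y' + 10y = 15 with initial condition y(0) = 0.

sY + 10Y = 15/s. Y = 15/(s(s+10)). Partial fractions: Y = 3/2/s - 3/2/(s+10)

Final answer: y(t) = 3/2(1 - e^(-10t))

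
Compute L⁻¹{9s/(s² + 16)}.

This is the form c·s/(s² + a²) with a = 4, c = 9. L⁻¹ = 9·cos(4t)

Final answer: 9·cos(4t)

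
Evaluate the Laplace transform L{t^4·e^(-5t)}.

L{t^n·e^(at)} = n!/(s-a)^(n+1), so L{t^4·e^(-5t)} = 24/(s+5)^5

Final answer: 24/(s+5)^5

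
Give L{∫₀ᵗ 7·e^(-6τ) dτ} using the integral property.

L{∫₀ᵗ f(τ)dτ} = F(s)/s with F(s) = 7/(s+6), so L{∫₀ᵗ 7·e^(-6τ) dτ} = 7/(s(s+6))

Final answer: 7/(s(s+6))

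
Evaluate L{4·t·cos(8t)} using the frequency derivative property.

L{cos(8t)} = s/(s² + 64). Derivative: d/ds[s/(s² + 64)] = [(s² + 64) - s·2s]/(s² + 64)² = (64 - s²)/(s² + 64)². So L{t·cos(8t)} = -F'(s) = (s² - 64)/(s² + 64)². Then L{4·t·cos(8t)} = 4·(s² - 64)/(s² + 64)²

Final answer: 4·(s² - 64)/(s² + 64)²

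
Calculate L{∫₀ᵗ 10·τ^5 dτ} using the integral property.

L{∫₀ᵗ f(τ)dτ} = F(s)/s with f(t) = 10t^5. F(s) = 1200/s^6, so L{∫₀ᵗ 10·τ^5 dτ} = (1200/s^6)/s = 1200/s^7. (Check: ∫₀ᵗ 10·τ^5 dτ = 10t^6/6.)

Final answer: 1200/s^7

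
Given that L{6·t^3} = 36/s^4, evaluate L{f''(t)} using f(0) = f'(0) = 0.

L{f''(t)} = s²F(s) - sf(0) - f'(0) = s²·36/s^4 - 0 - 0 = 36/s^2

Final answer: 36/s^2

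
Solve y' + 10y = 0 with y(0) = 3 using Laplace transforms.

L{y'} + 10L{y} = 0. sY - 3 + 10Y = 0. Y(s+10) = 3. Y = 3/(s+10)

Final answer: y(t) = 3e^(-10t)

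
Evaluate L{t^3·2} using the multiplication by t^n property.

L{2} = 2/s. d^1/ds^1[1/s] = -1/s². d^2/ds^2[1/s] = 2/s^3. d^3/ds^3[1/s] = -6/s^4. So L{t^3} = (-1)^{3}·-6/s^4 = 6/s^4. Then L{t^3·2} = 2·6/s^4 = 12/s^4

Final answer: 12/s^4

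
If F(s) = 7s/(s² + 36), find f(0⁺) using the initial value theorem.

f(0⁺) = lim_{s→∞} s·7s/(s² + 36) = lim_{s→∞} 7s²/(s² + 36) = 7

Final answer: 7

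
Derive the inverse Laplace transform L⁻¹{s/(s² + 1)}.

L⁻¹{s/(s² + 1)} = cos(t)

Final answer: cos(t)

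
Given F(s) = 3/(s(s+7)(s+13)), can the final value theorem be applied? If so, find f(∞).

Poles of sF(s) = 3/((s+7)(s+13)) are at s = -7 and s = -13, both in the left half-plane. Theorem applies. f(∞) = lim_{s→0} sF(s) = 3/(7·13) = 3/91

Final answer: 3/91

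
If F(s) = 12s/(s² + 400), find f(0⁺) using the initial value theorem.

f(0⁺) = lim_{s→∞} s·12s/(s² + 400) = lim_{s→∞} 12s²/(s² + 400) = 12

Final answer: 12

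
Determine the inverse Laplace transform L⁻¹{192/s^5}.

L⁻¹{n!/s^(n+1)} = t^n with n=4. So L⁻¹{24/s^5} = t^4, and L⁻¹{192/s^5} = (192/24)·t^4 = 8·t^4

Final answer: 8·t^4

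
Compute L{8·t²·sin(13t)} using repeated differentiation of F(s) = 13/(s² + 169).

F(s) = 13/(s² + 169). F'(s) = -26s/(s² + 169)². F''(s) = -26(169 - 3s²)/(s² + 169)³ = (78s² - 4394)/(s² + 169)³. So L{t²·sin(13t)} = (-1)² F''(s) = (78s² - 4394)/(s² + 169)³. Then L{8·t²·sin(13t)} = 8·(78s² - 4394)/(s² + 169)³ = (624s² - 35152)/(s² + 169)³

Final answer: (624s² - 35152)/(s² + 169)³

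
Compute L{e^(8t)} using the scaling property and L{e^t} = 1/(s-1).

Using L{f(at)} = (1/a)F(s/a) with a=8 and f(t) = e^t: L{e^(8t)} = (1/8) · 1/((s/8)-1) = (1/8) · 8/(s-8) = 1/(s-8)

Final answer: 1/(s-8)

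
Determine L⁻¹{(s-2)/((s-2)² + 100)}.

Using frequency shift: L⁻¹{(s-a)/((s-a)² + b²)} = e^(at)cos(bt). Here a=2, b=10

Final answer: e^(2t)·cos(10t)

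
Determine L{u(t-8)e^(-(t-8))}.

u(t-a)f(t-a) with f(t)=e^(-t). L{e^(-t)} = 1/(s+1). By time shift: e^(-8s)/(s+1)

Final answer: e^(-8s)/(s+1)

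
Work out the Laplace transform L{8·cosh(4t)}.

L{cosh(ωt)} = s/(s² - ω²), so L{cosh(4t)} = s/(s² - 16). Then L{8·cosh(4t)} = 8·s/(s² - 16) = 8s/(s² - 16)

Final answer: 8s/(s² - 16)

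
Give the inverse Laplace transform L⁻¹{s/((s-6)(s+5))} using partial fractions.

Using partial fractions, f(t) = (6e^(6t) + 5e^(-5t))/11

Final answer: (6e^(6t) + 5e^(-5t))/11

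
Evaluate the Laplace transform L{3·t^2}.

L{t^n} = n!/s^(n+1), so L{t^2} = 2/s^3. Then L{3·t^2} = 3·2/s^3 = 6/s^3

Final answer: 6/s^3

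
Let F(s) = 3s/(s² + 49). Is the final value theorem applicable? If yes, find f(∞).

The final value theorem requires all poles of sF(s) in the left half-plane. sF(s) = 3s²/(s² + 49) has poles at s = ±7i (imaginary axis). Theorem does NOT apply (oscillatory system).

Final answer: Not applicable (oscillatory)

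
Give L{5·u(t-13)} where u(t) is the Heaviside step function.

L{u(t-a)} = e^(-as)/s. Here a=13, so L{u(t-13)} = e^(-13s)/s, and L{5·u(t-13)} = 5·e^(-13s)/s

Final answer: 5·e^(-13s)/s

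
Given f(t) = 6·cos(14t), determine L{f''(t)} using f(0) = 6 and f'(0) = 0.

F(s) = 6s/(s² + 196). L{f''(t)} = s²F(s) - sf(0) - f'(0) = 6s³/(s² + 196) - 6s = (6s³ - 6s(s² + 196))/(s² + 196) = -1176s/(s² + 196)

Final answer: -1176s/(s² + 196)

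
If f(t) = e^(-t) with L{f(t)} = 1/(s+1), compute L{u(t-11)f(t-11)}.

Time shift theorem: L{u(t-a)f(t-a)} = e^(-as)F(s). Here a=11, F(s) = 1/(s+1), so L{u(t-11)f(t-11)} = e^(-11s)·1/(s+1)

Final answer: e^(-11s)·1/(s+1)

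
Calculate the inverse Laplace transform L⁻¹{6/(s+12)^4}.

L⁻¹{n!/(s-a)^(n+1)} = t^n·e^(at), so L⁻¹{6/(s+12)^4} = t^3·e^(-12t)

Final answer: t^3·e^(-12t)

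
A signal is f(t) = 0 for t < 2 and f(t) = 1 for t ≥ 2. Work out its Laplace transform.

f(t) = u(t-2). L{u(t-2)} = e^(-2s)/s, so L{f(t)} = e^(-2s)/s

Final answer: e^(-2s)/s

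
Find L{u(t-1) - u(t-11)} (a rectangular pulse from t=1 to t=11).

L{u(t-a)} = e^(-as)/s. L{u(t-1) - u(t-11)} = (e^(-s) - e^(-11s))/s

Final answer: (e^(-s) - e^(-11s))/s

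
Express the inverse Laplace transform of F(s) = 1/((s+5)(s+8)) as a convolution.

1/((s+5)(s+8)) = (1/(s+5))·(1/(s+8)) = L{e^(-5t)}·L{e^(-8t)}. So f(t) = e^(-5t)*e^(-8t) = ∫₀ᵗ e^(-5τ)·e^(-8(t-τ)) dτ

Final answer: ∫₀ᵗ e^(-5τ)·e^(-8(t-τ)) dτ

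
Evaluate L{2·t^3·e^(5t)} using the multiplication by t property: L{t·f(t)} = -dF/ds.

Using L{t^n·e^(at)} = n!/(s-a)^(n+1), L{t^3·e^(5t)} = 6/(s-5)^4, so L{2·t^3·e^(5t)} = 2·6/(s-5)^4 = 12/(s-5)^4

Final answer: 12/(s-5)^4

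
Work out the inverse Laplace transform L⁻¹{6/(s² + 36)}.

L⁻¹{6/(s² + 36)} = sin(6t)

Final answer: sin(6t)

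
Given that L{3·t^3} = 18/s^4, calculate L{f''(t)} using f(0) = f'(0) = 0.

L{f''(t)} = s²F(s) - sf(0) - f'(0) = s²·18/s^4 - 0 - 0 = 18/s^2

Final answer: 18/s^2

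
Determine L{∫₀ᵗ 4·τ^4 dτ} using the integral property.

L{∫₀ᵗ f(τ)dτ} = F(s)/s with f(t) = 4t^4. F(s) = 96/s^5, so L{∫₀ᵗ 4·τ^4 dτ} = (96/s^5)/s = 96/s^6. (Check: ∫₀ᵗ 4·τ^4 dτ = 4t^5/5.)

Final answer: 96/s^6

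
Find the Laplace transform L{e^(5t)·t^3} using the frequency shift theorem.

L{e^(at)·t^n} = n!/(s-a)^(n+1), so L{e^(5t)·t^3} = 6/(s-5)^4

Final answer: 6/(s-5)^4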